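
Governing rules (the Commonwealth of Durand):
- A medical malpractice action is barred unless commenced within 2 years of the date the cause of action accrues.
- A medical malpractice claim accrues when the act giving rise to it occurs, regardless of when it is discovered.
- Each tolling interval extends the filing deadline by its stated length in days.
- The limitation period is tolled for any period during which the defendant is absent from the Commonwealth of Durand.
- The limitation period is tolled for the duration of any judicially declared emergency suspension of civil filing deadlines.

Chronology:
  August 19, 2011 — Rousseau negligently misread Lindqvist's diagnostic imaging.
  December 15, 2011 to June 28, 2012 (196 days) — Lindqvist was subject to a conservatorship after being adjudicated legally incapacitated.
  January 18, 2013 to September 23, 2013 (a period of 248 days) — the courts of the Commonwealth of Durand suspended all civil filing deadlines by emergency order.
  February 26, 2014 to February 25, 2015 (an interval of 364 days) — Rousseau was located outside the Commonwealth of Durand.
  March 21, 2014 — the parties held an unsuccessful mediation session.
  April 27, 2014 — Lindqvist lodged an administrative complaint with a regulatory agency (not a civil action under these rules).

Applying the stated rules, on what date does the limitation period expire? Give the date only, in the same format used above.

April 23, 2015

The limitation period began to run on August 19, 2011.
Adding the 2 years base period to August 19, 2011 gives a deadline of August 19, 2013, before any tolling.
Because the emergency suspension of filing deadlines ran from January 18, 2013 to September 23, 2013, the deadline is extended by 248 days to April 24, 2014.
Because the defendant's absence from the jurisdiction ran from February 26, 2014 to February 25, 2015, the deadline is extended by 364 days to April 23, 2015.
No stated provision tolls the period for the plaintiff's incapacity, so the interval from December 15, 2011 to June 28, 2012 has no effect on the deadline.
None of the other events listed affects the running of the period under the stated rules.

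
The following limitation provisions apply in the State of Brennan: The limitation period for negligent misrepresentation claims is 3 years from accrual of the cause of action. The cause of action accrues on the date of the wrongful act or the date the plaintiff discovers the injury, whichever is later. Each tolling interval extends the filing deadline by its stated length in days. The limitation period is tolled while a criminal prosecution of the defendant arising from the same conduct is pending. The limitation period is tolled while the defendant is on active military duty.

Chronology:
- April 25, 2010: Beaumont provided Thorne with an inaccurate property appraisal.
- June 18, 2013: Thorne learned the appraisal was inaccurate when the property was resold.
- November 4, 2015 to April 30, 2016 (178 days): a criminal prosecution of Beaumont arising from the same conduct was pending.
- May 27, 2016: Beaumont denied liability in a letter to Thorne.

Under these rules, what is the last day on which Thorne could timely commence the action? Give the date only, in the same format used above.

December 13, 2016

Because discovery on June 18, 2013 post-dates the April 25, 2010 act, accrual under the later-of rule falls on June 18, 2013.
Adding the 3 years base period to June 18, 2013 gives a deadline of June 18, 2016, before any tolling.
The pending criminal prosecution from November 4, 2015 to April 30, 2016 tolled the period for 178 days, extending the deadline to December 13, 2016.
None of the other events listed affects the running of the period under the stated rules.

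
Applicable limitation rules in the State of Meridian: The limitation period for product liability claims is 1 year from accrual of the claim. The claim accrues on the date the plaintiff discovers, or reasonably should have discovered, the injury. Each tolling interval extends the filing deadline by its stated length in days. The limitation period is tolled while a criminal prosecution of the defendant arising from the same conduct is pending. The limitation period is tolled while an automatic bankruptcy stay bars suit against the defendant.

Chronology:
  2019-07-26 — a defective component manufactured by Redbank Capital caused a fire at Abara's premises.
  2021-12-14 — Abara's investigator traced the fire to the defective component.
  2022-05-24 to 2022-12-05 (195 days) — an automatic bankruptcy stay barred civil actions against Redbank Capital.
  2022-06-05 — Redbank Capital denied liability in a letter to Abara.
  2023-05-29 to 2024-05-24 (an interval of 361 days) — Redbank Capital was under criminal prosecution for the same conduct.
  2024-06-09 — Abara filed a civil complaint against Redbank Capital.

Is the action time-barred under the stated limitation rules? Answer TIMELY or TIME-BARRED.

TIMELY

Under the discovery rule, the claim accrued on 2021-12-14, when Abara discovered the injury — not on the 2019-07-26 date of the underlying act.
1 year from 2021-12-14 is 2022-12-14.
The automatic bankruptcy stay from 2022-05-24 to 2022-12-05 tolled the period for 195 days, extending the deadline to 2023-06-27.
Because the pending criminal prosecution ran from 2023-05-29 to 2024-05-24, the deadline is extended by 361 days to 2024-06-22.
Nothing else in the chronology tolls or restarts the period.
The 2024-06-09 filing precedes the 2024-06-22 deadline; the claim is timely.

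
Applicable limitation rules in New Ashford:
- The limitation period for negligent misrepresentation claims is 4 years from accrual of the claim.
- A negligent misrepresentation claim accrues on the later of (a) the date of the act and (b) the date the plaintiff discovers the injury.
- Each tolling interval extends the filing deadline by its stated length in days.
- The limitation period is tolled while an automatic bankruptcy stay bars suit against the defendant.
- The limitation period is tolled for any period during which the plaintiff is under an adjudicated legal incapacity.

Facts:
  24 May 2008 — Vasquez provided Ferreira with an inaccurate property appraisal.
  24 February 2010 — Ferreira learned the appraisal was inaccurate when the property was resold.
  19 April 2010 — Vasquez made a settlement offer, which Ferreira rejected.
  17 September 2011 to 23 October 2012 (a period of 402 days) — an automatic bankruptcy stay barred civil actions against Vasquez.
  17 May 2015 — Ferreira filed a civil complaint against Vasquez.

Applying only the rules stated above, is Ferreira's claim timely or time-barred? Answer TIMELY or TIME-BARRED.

Because discovery on 24 February 2010 post-dates the 24 May 2008 act, accrual under the later-of rule falls on 24 February 2010.
The untolled deadline — 4 years after 24 February 2010 — is 24 February 2014.
The automatic bankruptcy stay from 17 September 2011 to 23 October 2012 tolled the period for 402 days, extending the deadline to 2 April 2015.
None of the other events listed affects the running of the period under the stated rules.
Ferreira filed on 17 May 2015, after the 2 April 2015 deadline, so the action is time-barred.

TIME-BARRED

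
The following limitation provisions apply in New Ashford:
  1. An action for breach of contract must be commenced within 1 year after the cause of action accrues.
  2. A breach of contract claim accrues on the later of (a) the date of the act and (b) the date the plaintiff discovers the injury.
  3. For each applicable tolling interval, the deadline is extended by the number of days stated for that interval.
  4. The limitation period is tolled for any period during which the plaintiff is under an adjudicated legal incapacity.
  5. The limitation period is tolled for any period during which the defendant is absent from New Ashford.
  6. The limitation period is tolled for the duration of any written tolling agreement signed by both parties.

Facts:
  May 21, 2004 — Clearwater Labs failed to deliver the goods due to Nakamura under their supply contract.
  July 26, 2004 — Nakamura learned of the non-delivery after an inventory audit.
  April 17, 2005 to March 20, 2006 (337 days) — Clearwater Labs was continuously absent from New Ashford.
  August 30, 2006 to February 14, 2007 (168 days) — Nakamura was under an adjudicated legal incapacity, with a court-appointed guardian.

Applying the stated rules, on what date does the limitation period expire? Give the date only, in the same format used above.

Because discovery on July 26, 2004 post-dates the May 21, 2004 act, accrual under the later-of rule falls on July 26, 2004.
Adding the 1 year base period to July 26, 2004 gives a deadline of July 26, 2005, before any tolling.
Because the defendant's absence from the jurisdiction ran from April 17, 2005 to March 20, 2006, the deadline is extended by 337 days to June 28, 2006.
The plaintiff's legal incapacity from August 30, 2006 to February 14, 2007 began after the period had already run on June 28, 2006, so it has no tolling effect.

June 28, 2006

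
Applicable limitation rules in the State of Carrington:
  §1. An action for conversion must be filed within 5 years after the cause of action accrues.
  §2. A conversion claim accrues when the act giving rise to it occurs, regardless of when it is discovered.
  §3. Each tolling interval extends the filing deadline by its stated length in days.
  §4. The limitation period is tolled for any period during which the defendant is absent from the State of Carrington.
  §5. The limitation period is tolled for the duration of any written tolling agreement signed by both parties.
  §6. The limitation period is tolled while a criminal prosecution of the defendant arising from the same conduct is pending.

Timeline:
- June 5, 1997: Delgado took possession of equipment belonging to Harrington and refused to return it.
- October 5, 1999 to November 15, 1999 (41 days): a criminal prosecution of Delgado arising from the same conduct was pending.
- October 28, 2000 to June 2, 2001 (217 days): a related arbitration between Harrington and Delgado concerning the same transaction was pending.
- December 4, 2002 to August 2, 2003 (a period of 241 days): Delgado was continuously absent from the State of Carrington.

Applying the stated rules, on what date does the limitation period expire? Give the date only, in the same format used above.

The claim accrued on June 5, 1997, when the wrongful act occurred.
5 years from June 5, 1997 is June 5, 2002.
The period was tolled for 41 days by the pending criminal prosecution (October 5, 1999 to November 15, 1999), pushing the deadline to July 16, 2002.
By the time the defendant's absence from the jurisdiction began on December 4, 2002, the limitation period had already expired on July 16, 2002; that interval cannot revive it.
No stated provision tolls the period for a pending arbitration, so the interval from October 28, 2000 to June 2, 2001 has no effect on the deadline.

July 16, 2002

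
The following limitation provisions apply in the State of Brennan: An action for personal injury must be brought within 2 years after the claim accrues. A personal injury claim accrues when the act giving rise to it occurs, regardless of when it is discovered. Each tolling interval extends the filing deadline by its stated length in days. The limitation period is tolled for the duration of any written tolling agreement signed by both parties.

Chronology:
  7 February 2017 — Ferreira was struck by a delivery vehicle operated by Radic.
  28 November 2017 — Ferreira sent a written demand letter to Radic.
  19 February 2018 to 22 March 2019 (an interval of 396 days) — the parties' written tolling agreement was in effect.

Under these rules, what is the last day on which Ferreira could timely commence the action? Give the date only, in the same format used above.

The claim accrued on 7 February 2017, the date of the act.
2 years from 7 February 2017 is 7 February 2019.
The period was tolled for 396 days by the written tolling agreement (19 February 2018 to 22 March 2019), pushing the deadline to 9 March 2020.
None of the other events listed affects the running of the period under the stated rules.

9 March 2020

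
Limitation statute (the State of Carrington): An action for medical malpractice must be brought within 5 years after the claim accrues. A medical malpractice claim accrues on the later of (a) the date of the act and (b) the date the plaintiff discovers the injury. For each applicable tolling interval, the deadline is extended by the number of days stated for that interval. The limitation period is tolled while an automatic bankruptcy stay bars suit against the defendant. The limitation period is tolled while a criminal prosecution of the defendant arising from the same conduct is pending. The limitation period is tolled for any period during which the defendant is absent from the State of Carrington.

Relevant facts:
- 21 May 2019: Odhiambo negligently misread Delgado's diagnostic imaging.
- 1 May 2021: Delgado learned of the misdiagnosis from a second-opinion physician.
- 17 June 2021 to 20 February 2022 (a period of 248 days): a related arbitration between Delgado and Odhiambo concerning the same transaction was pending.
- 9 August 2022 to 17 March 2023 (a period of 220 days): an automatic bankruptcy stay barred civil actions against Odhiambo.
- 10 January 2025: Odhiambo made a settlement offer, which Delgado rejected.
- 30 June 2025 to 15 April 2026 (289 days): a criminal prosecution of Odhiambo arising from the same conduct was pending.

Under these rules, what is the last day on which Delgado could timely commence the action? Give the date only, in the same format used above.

22 September 2027

Because discovery on 1 May 2021 post-dates the 21 May 2019 act, accrual under the later-of rule falls on 1 May 2021.
Adding the 5 years base period to 1 May 2021 gives a deadline of 1 May 2026, before any tolling.
The period was tolled for 220 days by the automatic bankruptcy stay (9 August 2022 to 17 March 2023), pushing the deadline to 7 December 2026.
The period was tolled for 289 days by the pending criminal prosecution (30 June 2025 to 15 April 2026), pushing the deadline to 22 September 2027.
Although a pending arbitration ran from 17 June 2021 to 20 February 2022, the stated rules do not make that a tolling event, so it is disregarded.
None of the other events listed affects the running of the period under the stated rules.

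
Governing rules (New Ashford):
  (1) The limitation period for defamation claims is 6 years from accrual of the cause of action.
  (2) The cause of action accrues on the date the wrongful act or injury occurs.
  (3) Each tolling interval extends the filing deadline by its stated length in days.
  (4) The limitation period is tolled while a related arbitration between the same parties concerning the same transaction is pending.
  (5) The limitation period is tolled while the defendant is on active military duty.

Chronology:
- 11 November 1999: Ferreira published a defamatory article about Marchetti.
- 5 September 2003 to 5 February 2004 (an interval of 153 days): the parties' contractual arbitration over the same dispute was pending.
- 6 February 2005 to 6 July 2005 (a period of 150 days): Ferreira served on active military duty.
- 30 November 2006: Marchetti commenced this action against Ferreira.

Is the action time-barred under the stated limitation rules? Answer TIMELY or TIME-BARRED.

TIME-BARRED

The claim accrued on 11 November 1999, when the wrongful act occurred.
Adding the 6 years base period to 11 November 1999 gives a deadline of 11 November 2005, before any tolling.
Because the pending related arbitration ran from 5 September 2003 to 5 February 2004, the deadline is extended by 153 days to 13 April 2006.
The defendant's active military service from 6 February 2005 to 6 July 2005 tolled the period for 150 days, extending the deadline to 10 September 2006.
Filing on 30 November 2006 missed the 10 September 2006 deadline — the action is time-barred.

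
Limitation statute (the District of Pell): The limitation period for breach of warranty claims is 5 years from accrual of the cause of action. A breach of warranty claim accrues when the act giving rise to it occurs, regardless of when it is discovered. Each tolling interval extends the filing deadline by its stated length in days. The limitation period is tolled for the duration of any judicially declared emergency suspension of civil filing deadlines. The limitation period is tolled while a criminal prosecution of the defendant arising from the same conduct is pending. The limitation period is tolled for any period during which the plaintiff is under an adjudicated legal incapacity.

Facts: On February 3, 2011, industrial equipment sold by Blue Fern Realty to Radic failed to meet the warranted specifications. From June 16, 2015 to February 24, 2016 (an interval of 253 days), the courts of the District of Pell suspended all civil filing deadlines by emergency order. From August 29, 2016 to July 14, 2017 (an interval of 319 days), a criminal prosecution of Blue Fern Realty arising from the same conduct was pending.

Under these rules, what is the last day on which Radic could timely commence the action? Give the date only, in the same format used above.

August 28, 2017

The cause of action accrued on February 3, 2011, the date of the act.
The untolled deadline — 5 years after February 3, 2011 — is February 3, 2016.
The period was tolled for 253 days by the emergency suspension of filing deadlines (June 16, 2015 to February 24, 2016), pushing the deadline to October 13, 2016.
Because the pending criminal prosecution ran from August 29, 2016 to July 14, 2017, the deadline is extended by 319 days to August 28, 2017.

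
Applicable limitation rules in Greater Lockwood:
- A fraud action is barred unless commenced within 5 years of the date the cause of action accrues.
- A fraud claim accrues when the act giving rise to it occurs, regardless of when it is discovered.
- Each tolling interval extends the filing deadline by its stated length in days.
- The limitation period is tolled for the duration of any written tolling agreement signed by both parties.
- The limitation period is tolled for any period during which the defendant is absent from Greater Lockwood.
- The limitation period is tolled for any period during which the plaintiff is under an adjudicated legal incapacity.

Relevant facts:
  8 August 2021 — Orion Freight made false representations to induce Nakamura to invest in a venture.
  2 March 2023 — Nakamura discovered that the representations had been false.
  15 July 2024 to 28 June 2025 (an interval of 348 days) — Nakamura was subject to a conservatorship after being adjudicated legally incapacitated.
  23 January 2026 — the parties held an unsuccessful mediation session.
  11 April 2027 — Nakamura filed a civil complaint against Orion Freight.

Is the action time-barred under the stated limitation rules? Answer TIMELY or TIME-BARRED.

TIMELY

Accrual is governed by the date of the act, so the period began to run on 8 August 2021; the later discovery on 2 March 2023 is irrelevant under the stated rule.
The untolled deadline — 5 years after 8 August 2021 — is 8 August 2026.
Because the plaintiff's legal incapacity ran from 15 July 2024 to 28 June 2025, the deadline is extended by 348 days to 22 July 2027.
None of the other events listed affects the running of the period under the stated rules.
Filing on 11 April 2027 beat the 22 July 2027 deadline — the action is timely.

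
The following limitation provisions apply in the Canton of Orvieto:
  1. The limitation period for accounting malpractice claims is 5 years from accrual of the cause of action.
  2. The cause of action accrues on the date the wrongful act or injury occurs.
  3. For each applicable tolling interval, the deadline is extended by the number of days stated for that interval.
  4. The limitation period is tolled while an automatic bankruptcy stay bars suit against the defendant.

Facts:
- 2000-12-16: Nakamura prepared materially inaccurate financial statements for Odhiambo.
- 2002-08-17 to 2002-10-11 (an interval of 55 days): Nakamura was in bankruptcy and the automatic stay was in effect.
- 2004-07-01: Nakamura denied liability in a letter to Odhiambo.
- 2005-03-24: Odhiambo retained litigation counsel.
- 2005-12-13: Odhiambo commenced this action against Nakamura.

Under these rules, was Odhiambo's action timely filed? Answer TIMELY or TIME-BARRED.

The claim accrued on 2000-12-16, when the wrongful act occurred.
5 years from 2000-12-16 is 2005-12-16.
The automatic bankruptcy stay from 2002-08-17 to 2002-10-11 tolled the period for 55 days, extending the deadline to 2006-02-09.
Nothing else in the chronology tolls or restarts the period.
Odhiambo filed on 2005-12-13, before the 2006-02-09 deadline, so the action is timely.

TIMELY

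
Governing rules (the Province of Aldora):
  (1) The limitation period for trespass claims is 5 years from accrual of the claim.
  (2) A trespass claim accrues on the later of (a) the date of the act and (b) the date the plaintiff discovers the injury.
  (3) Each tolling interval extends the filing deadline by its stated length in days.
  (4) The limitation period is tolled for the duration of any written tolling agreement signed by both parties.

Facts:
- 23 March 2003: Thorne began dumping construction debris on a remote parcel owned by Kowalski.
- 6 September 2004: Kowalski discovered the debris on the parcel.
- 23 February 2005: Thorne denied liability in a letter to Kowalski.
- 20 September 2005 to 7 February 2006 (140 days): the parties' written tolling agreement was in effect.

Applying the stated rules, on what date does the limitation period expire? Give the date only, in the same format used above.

24 January 2010

The claim accrued on 6 September 2004 — the later of the 23 March 2003 act and the 6 September 2004 discovery.
5 years from 6 September 2004 is 6 September 2009.
The period was tolled for 140 days by the written tolling agreement (20 September 2005 to 7 February 2006), pushing the deadline to 24 January 2010.
None of the other events listed affects the running of the period under the stated rules.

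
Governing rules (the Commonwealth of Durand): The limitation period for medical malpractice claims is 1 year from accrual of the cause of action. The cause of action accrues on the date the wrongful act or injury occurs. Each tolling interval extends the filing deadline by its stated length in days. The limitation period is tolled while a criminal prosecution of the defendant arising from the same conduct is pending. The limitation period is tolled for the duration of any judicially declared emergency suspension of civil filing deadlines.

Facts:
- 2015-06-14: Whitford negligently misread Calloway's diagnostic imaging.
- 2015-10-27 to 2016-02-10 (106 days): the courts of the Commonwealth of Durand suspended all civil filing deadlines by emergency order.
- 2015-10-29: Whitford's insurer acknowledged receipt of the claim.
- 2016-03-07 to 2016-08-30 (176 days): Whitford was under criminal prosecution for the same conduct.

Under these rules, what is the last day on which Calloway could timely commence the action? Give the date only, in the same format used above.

2017-03-23

The claim accrued on 2015-06-14, when the wrongful act occurred.
Adding the 1 year base period to 2015-06-14 gives a deadline of 2016-06-14, before any tolling.
The period was tolled for 106 days by the emergency suspension of filing deadlines (2015-10-27 to 2016-02-10), pushing the deadline to 2016-09-28.
Because the pending criminal prosecution ran from 2016-03-07 to 2016-08-30, the deadline is extended by 176 days to 2017-03-23.
None of the other events listed affects the running of the period under the stated rules.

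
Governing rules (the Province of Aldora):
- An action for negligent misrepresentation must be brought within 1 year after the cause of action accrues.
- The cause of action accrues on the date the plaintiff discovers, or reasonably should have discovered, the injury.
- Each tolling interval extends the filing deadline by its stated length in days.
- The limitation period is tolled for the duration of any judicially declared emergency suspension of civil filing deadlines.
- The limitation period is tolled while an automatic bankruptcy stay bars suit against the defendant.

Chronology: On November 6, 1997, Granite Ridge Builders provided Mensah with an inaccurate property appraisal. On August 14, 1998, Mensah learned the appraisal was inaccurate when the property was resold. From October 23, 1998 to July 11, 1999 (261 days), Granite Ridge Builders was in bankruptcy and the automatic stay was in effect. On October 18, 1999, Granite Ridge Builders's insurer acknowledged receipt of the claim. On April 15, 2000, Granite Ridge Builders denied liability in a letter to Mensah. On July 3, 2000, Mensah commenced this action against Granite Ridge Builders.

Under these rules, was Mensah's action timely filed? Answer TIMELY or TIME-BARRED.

The claim did not accrue until Mensah discovered the injury on August 14, 1998; the November 6, 1997 act date does not start the clock under the stated rule.
1 year from August 14, 1998 is August 14, 1999.
The period was tolled for 261 days by the automatic bankruptcy stay (October 23, 1998 to July 11, 1999), pushing the deadline to May 1, 2000.
Nothing else in the chronology tolls or restarts the period.
The July 3, 2000 filing falls after the May 1, 2000 deadline; the claim is time-barred.

TIME-BARRED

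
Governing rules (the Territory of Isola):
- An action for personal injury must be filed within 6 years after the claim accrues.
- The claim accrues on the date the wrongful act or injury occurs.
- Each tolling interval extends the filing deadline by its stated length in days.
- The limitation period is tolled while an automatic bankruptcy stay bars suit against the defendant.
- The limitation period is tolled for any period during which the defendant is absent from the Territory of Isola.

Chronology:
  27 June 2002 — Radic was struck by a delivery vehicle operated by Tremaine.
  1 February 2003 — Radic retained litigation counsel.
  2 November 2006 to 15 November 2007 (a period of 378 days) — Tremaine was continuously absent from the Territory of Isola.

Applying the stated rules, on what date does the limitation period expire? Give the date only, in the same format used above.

The claim accrued on 27 June 2002, when the wrongful act occurred.
The untolled deadline — 6 years after 27 June 2002 — is 27 June 2008.
The defendant's absence from the jurisdiction from 2 November 2006 to 15 November 2007 tolled the period for 378 days, extending the deadline to 10 July 2009.
Nothing else in the chronology tolls or restarts the period.

10 July 2009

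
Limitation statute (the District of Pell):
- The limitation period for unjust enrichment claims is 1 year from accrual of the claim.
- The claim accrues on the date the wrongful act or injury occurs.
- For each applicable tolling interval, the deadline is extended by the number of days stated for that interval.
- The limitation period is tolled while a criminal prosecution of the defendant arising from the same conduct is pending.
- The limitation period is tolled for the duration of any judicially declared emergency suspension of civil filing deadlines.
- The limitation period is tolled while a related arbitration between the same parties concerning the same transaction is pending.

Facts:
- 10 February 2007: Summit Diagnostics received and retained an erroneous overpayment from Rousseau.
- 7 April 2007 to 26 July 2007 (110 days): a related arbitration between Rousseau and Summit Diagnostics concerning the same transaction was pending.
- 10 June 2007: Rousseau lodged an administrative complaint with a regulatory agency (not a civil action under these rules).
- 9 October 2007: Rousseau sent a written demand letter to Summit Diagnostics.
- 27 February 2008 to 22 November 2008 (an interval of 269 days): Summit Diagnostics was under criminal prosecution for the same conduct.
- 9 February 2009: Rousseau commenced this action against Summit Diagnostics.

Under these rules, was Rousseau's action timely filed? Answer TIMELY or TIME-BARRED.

TIMELY

The limitation period began to run on 10 February 2007.
1 year from 10 February 2007 is 10 February 2008.
The period was tolled for 110 days by the pending related arbitration (7 April 2007 to 26 July 2007), pushing the deadline to 30 May 2008.
The pending criminal prosecution from 27 February 2008 to 22 November 2008 tolled the period for 269 days, extending the deadline to 23 February 2009.
None of the other events listed affects the running of the period under the stated rules.
Filing on 9 February 2009 beat the 23 February 2009 deadline — the action is timely.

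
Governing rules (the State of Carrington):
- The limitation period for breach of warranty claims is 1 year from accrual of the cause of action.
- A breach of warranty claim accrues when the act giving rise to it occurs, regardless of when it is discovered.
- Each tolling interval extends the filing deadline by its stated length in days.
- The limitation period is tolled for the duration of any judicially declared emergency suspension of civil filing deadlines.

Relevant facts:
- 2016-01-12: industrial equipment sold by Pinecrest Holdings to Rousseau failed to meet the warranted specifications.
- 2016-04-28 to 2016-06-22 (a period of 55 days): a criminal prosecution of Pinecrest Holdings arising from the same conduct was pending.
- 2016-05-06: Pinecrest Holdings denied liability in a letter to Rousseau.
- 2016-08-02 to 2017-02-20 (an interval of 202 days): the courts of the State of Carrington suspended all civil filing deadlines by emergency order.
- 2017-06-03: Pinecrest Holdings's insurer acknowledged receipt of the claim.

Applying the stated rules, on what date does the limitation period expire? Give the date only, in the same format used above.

2017-08-02

The cause of action accrued on 2016-01-12, the date of the act.
1 year from 2016-01-12 is 2017-01-12.
The emergency suspension of filing deadlines from 2016-08-02 to 2017-02-20 tolled the period for 202 days, extending the deadline to 2017-08-02.
No stated provision tolls the period for a criminal prosecution, so the interval from 2016-04-28 to 2016-06-22 has no effect on the deadline.
The other events in the timeline have no effect on the limitation period under the stated rules.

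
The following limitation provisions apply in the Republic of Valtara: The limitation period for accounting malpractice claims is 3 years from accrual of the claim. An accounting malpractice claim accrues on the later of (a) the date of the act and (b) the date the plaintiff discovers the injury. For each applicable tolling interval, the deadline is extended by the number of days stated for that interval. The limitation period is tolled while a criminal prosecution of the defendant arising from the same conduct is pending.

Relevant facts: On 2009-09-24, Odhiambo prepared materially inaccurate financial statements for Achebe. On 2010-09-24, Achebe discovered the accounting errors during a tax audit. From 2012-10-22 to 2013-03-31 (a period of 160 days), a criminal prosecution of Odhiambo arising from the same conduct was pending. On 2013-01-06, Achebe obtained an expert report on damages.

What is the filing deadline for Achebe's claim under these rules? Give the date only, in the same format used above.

The claim accrued on 2010-09-24 — the later of the 2009-09-24 act and the 2010-09-24 discovery.
The untolled deadline — 3 years after 2010-09-24 — is 2013-09-24.
The pending criminal prosecution from 2012-10-22 to 2013-03-31 tolled the period for 160 days, extending the deadline to 2014-03-03.
Nothing else in the chronology tolls or restarts the period.

2014-03-03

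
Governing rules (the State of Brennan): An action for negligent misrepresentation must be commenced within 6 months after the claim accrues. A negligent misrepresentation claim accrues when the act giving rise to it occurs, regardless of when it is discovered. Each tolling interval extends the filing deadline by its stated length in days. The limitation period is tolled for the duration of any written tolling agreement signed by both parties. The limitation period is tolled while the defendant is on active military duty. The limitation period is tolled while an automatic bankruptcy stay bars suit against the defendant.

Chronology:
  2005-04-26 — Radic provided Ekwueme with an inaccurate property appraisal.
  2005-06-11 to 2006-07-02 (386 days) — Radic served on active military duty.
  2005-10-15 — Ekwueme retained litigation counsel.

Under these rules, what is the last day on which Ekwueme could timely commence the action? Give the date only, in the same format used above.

The claim accrued on 2005-04-26, the date of the act.
Adding the 6 months base period to 2005-04-26 gives a deadline of 2005-10-26, before any tolling.
Because the defendant's active military service ran from 2005-06-11 to 2006-07-02, the deadline is extended by 386 days to 2006-11-16.
None of the other events listed affects the running of the period under the stated rules.

2006-11-16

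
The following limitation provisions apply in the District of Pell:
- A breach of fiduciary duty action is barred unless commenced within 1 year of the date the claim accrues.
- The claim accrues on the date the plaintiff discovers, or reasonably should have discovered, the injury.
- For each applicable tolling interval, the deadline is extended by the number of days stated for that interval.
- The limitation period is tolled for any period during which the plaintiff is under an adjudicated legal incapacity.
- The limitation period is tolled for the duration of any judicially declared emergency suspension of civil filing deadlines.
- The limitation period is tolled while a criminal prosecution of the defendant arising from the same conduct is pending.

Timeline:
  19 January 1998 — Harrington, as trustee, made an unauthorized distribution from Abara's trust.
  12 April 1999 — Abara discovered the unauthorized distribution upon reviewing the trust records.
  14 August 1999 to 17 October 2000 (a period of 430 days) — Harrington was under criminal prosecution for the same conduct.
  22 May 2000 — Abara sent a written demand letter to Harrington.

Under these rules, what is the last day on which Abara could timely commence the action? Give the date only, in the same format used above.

The claim did not accrue until Abara discovered the injury on 12 April 1999; the 19 January 1998 act date does not start the clock under the stated rule.
The untolled deadline — 1 year after 12 April 1999 — is 12 April 2000.
The period was tolled for 430 days by the pending criminal prosecution (14 August 1999 to 17 October 2000), pushing the deadline to 16 June 2001.
Nothing else in the chronology tolls or restarts the period.

16 June 2001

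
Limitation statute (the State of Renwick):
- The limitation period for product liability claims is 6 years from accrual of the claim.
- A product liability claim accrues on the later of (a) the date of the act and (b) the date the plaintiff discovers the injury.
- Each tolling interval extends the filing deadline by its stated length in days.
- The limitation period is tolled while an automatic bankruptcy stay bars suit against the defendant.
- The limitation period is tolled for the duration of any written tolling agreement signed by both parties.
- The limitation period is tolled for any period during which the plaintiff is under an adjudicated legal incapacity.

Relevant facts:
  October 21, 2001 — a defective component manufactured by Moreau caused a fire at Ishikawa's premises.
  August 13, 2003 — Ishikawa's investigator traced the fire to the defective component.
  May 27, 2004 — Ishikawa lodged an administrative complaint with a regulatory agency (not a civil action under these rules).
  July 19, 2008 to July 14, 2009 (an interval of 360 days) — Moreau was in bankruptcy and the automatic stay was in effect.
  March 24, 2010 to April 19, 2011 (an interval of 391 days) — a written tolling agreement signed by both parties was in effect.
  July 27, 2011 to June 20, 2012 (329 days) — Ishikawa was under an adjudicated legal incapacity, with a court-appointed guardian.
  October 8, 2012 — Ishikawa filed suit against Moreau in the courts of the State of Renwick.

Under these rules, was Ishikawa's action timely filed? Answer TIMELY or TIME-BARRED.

Taking the later of the act (October 21, 2001) and discovery (August 13, 2003), the claim accrued on August 13, 2003.
The untolled deadline — 6 years after August 13, 2003 — is August 13, 2009.
Because the automatic bankruptcy stay ran from July 19, 2008 to July 14, 2009, the deadline is extended by 360 days to August 8, 2010.
Because the written tolling agreement ran from March 24, 2010 to April 19, 2011, the deadline is extended by 391 days to September 3, 2011.
The plaintiff's legal incapacity from July 27, 2011 to June 20, 2012 tolled the period for 329 days, extending the deadline to July 28, 2012.
Nothing else in the chronology tolls or restarts the period.
Filing on October 8, 2012 missed the July 28, 2012 deadline — the action is time-barred.

TIME-BARRED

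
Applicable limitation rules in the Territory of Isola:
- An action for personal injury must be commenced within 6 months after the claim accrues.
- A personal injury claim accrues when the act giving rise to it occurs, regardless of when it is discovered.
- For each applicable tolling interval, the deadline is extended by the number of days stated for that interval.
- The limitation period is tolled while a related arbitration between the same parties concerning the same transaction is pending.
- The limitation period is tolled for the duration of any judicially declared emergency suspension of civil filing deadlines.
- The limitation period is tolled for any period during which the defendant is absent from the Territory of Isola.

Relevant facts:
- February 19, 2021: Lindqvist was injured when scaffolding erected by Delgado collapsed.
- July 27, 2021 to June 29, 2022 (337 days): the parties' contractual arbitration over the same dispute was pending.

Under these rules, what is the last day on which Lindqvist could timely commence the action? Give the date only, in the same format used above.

July 22, 2022

The limitation period began to run on February 19, 2021.
The untolled deadline — 6 months after February 19, 2021 — is August 19, 2021.
Because the pending related arbitration ran from July 27, 2021 to June 29, 2022, the deadline is extended by 337 days to July 22, 2022.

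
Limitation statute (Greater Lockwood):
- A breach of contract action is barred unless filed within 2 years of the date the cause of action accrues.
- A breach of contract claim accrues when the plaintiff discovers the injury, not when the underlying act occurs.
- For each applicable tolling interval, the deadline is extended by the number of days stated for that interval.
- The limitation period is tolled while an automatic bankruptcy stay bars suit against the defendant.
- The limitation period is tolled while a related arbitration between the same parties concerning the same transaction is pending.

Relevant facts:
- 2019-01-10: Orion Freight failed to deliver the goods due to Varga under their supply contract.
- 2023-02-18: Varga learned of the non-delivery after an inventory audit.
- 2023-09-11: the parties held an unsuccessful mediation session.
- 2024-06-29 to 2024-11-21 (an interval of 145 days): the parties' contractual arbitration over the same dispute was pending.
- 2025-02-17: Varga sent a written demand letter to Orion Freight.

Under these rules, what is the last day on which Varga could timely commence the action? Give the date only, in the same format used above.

2025-07-13

The claim did not accrue until Varga discovered the injury on 2023-02-18; the 2019-01-10 act date does not start the clock under the stated rule.
Adding the 2 years base period to 2023-02-18 gives a deadline of 2025-02-18, before any tolling.
The pending related arbitration from 2024-06-29 to 2024-11-21 tolled the period for 145 days, extending the deadline to 2025-07-13.
Nothing else in the chronology tolls or restarts the period.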